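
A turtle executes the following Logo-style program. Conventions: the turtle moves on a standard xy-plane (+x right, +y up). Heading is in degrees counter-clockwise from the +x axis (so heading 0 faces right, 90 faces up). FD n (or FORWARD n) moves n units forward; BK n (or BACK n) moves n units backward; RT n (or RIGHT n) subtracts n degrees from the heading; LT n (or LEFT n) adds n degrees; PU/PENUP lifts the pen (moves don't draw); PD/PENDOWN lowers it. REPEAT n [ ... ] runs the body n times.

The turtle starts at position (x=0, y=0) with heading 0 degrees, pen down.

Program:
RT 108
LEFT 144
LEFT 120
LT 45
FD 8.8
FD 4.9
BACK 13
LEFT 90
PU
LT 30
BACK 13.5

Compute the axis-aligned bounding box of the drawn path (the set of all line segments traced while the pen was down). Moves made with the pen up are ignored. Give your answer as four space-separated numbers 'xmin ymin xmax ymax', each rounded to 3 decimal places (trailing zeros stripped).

Executing turtle program step by step:
Start: pos=(0,0), heading=0, pen down
RT 108: heading 0 -> 252
LT 144: heading 252 -> 36
LT 120: heading 36 -> 156
LT 45: heading 156 -> 201
FD 8.8: (0,0) -> (-8.216,-3.154) [heading=201, draw]
FD 4.9: (-8.216,-3.154) -> (-12.79,-4.91) [heading=201, draw]
BK 13: (-12.79,-4.91) -> (-0.654,-0.251) [heading=201, draw]
LT 90: heading 201 -> 291
PU: pen up
LT 30: heading 291 -> 321
BK 13.5: (-0.654,-0.251) -> (-11.145,8.245) [heading=321, move]
Final: pos=(-11.145,8.245), heading=321, 3 segment(s) drawn

Segment endpoints: x in {-12.79, -8.216, -0.654, 0}, y in {-4.91, -3.154, -0.251, 0}
xmin=-12.79, ymin=-4.91, xmax=0, ymax=0

Answer: -12.79 -4.91 0 0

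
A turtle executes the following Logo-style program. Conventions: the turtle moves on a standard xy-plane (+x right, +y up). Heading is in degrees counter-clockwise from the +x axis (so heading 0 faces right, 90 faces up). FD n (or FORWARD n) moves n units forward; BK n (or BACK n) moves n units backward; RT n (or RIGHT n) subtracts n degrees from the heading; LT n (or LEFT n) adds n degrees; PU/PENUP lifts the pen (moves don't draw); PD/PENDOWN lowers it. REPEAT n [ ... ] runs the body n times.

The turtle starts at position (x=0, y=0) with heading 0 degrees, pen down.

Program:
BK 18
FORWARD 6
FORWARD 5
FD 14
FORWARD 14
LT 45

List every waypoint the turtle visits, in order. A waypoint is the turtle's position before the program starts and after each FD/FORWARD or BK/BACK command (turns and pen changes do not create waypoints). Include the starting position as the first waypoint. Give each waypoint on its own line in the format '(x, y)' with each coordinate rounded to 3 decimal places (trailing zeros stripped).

Answer: (0, 0)
(-18, 0)
(-12, 0)
(-7, 0)
(7, 0)
(21, 0)

Derivation:
Executing turtle program step by step:
Start: pos=(0,0), heading=0, pen down
BK 18: (0,0) -> (-18,0) [heading=0, draw]
FD 6: (-18,0) -> (-12,0) [heading=0, draw]
FD 5: (-12,0) -> (-7,0) [heading=0, draw]
FD 14: (-7,0) -> (7,0) [heading=0, draw]
FD 14: (7,0) -> (21,0) [heading=0, draw]
LT 45: heading 0 -> 45
Final: pos=(21,0), heading=45, 5 segment(s) drawn
Waypoints (6 total):
(0, 0)
(-18, 0)
(-12, 0)
(-7, 0)
(7, 0)
(21, 0)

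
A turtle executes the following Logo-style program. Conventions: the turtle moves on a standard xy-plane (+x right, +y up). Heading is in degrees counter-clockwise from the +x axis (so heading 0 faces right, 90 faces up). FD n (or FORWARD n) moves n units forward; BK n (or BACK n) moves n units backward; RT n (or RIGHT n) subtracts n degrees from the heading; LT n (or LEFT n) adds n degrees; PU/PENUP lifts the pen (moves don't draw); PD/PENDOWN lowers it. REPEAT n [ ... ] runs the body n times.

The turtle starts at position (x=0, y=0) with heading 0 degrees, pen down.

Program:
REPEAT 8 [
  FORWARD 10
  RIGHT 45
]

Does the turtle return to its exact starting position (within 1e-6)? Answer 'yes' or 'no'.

Executing turtle program step by step:
Start: pos=(0,0), heading=0, pen down
REPEAT 8 [
  -- iteration 1/8 --
  FD 10: (0,0) -> (10,0) [heading=0, draw]
  RT 45: heading 0 -> 315
  -- iteration 2/8 --
  FD 10: (10,0) -> (17.071,-7.071) [heading=315, draw]
  RT 45: heading 315 -> 270
  -- iteration 3/8 --
  FD 10: (17.071,-7.071) -> (17.071,-17.071) [heading=270, draw]
  RT 45: heading 270 -> 225
  -- iteration 4/8 --
  FD 10: (17.071,-17.071) -> (10,-24.142) [heading=225, draw]
  RT 45: heading 225 -> 180
  -- iteration 5/8 --
  FD 10: (10,-24.142) -> (0,-24.142) [heading=180, draw]
  RT 45: heading 180 -> 135
  -- iteration 6/8 --
  FD 10: (0,-24.142) -> (-7.071,-17.071) [heading=135, draw]
  RT 45: heading 135 -> 90
  -- iteration 7/8 --
  FD 10: (-7.071,-17.071) -> (-7.071,-7.071) [heading=90, draw]
  RT 45: heading 90 -> 45
  -- iteration 8/8 --
  FD 10: (-7.071,-7.071) -> (0,0) [heading=45, draw]
  RT 45: heading 45 -> 0
]
Final: pos=(0,0), heading=0, 8 segment(s) drawn

Start position: (0, 0)
Final position: (0, 0)
Distance = 0; < 1e-6 -> CLOSED

Answer: yes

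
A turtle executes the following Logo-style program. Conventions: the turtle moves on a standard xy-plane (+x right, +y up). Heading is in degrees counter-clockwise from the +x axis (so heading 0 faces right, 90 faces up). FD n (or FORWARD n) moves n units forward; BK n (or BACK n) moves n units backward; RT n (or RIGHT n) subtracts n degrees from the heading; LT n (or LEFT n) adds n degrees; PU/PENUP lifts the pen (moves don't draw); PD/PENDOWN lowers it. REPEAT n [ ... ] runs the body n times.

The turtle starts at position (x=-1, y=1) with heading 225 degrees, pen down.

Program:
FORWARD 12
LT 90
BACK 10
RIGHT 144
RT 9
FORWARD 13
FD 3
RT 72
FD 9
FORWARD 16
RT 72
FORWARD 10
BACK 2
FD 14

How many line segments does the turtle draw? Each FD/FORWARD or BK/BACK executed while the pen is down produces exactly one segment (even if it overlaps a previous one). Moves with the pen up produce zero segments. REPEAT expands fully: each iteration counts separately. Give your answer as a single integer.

Executing turtle program step by step:
Start: pos=(-1,1), heading=225, pen down
FD 12: (-1,1) -> (-9.485,-7.485) [heading=225, draw]
LT 90: heading 225 -> 315
BK 10: (-9.485,-7.485) -> (-16.556,-0.414) [heading=315, draw]
RT 144: heading 315 -> 171
RT 9: heading 171 -> 162
FD 13: (-16.556,-0.414) -> (-28.92,3.603) [heading=162, draw]
FD 3: (-28.92,3.603) -> (-31.773,4.53) [heading=162, draw]
RT 72: heading 162 -> 90
FD 9: (-31.773,4.53) -> (-31.773,13.53) [heading=90, draw]
FD 16: (-31.773,13.53) -> (-31.773,29.53) [heading=90, draw]
RT 72: heading 90 -> 18
FD 10: (-31.773,29.53) -> (-22.263,32.62) [heading=18, draw]
BK 2: (-22.263,32.62) -> (-24.165,32.002) [heading=18, draw]
FD 14: (-24.165,32.002) -> (-10.85,36.328) [heading=18, draw]
Final: pos=(-10.85,36.328), heading=18, 9 segment(s) drawn
Segments drawn: 9

Answer: 9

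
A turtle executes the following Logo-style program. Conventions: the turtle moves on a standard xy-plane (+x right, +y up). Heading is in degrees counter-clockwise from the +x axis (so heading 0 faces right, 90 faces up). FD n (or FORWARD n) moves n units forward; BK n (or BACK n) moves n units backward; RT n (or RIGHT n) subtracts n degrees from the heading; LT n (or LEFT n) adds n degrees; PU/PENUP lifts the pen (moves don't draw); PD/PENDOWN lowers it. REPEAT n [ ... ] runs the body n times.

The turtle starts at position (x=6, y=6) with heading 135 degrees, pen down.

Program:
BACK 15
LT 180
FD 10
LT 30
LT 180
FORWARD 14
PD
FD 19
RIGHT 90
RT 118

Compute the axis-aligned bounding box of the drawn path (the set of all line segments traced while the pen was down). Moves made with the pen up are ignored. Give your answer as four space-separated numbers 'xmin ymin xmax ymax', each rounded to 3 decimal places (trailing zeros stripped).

Answer: -8.198 -11.678 23.678 6

Derivation:
Executing turtle program step by step:
Start: pos=(6,6), heading=135, pen down
BK 15: (6,6) -> (16.607,-4.607) [heading=135, draw]
LT 180: heading 135 -> 315
FD 10: (16.607,-4.607) -> (23.678,-11.678) [heading=315, draw]
LT 30: heading 315 -> 345
LT 180: heading 345 -> 165
FD 14: (23.678,-11.678) -> (10.155,-8.054) [heading=165, draw]
PD: pen down
FD 19: (10.155,-8.054) -> (-8.198,-3.137) [heading=165, draw]
RT 90: heading 165 -> 75
RT 118: heading 75 -> 317
Final: pos=(-8.198,-3.137), heading=317, 4 segment(s) drawn

Segment endpoints: x in {-8.198, 6, 10.155, 16.607, 23.678}, y in {-11.678, -8.054, -4.607, -3.137, 6}
xmin=-8.198, ymin=-11.678, xmax=23.678, ymax=6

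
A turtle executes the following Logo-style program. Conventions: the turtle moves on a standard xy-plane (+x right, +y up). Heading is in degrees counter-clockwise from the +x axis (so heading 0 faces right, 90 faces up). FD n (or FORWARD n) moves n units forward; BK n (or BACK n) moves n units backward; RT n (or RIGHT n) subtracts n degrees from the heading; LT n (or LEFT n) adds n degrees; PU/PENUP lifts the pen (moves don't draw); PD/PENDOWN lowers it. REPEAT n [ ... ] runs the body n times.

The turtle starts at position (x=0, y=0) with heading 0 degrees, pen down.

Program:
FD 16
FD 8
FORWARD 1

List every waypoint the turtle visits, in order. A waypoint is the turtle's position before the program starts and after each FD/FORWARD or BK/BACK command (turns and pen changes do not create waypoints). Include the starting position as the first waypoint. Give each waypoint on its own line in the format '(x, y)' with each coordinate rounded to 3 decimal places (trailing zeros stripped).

Answer: (0, 0)
(16, 0)
(24, 0)
(25, 0)

Derivation:
Executing turtle program step by step:
Start: pos=(0,0), heading=0, pen down
FD 16: (0,0) -> (16,0) [heading=0, draw]
FD 8: (16,0) -> (24,0) [heading=0, draw]
FD 1: (24,0) -> (25,0) [heading=0, draw]
Final: pos=(25,0), heading=0, 3 segment(s) drawn
Waypoints (4 total):
(0, 0)
(16, 0)
(24, 0)
(25, 0)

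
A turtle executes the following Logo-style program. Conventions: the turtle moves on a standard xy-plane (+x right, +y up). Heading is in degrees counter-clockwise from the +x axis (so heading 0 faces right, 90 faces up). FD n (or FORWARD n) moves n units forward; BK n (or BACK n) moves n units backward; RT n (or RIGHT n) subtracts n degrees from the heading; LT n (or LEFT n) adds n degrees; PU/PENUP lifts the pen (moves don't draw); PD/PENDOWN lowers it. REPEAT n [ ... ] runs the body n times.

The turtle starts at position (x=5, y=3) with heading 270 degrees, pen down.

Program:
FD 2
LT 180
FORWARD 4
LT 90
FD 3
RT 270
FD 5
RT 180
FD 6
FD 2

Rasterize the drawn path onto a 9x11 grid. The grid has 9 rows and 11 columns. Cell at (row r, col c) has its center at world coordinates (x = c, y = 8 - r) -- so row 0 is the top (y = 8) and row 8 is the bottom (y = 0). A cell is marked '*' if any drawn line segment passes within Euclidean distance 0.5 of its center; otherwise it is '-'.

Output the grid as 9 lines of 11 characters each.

Answer: --*--------
--*--------
--*--------
--****-----
--*--*-----
--*--*-----
--*--*-----
--*--*-----
--*--------

Derivation:
Segment 0: (5,3) -> (5,1)
Segment 1: (5,1) -> (5,5)
Segment 2: (5,5) -> (2,5)
Segment 3: (2,5) -> (2,0)
Segment 4: (2,0) -> (2,6)
Segment 5: (2,6) -> (2,8)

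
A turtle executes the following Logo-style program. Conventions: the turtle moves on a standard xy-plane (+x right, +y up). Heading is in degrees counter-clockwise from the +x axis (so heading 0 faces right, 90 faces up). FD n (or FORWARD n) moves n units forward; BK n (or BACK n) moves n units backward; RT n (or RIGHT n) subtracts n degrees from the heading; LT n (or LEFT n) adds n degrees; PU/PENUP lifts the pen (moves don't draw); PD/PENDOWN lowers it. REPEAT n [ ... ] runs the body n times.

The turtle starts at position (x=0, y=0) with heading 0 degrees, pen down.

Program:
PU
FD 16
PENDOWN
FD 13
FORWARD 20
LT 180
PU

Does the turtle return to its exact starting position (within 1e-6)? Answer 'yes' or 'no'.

Executing turtle program step by step:
Start: pos=(0,0), heading=0, pen down
PU: pen up
FD 16: (0,0) -> (16,0) [heading=0, move]
PD: pen down
FD 13: (16,0) -> (29,0) [heading=0, draw]
FD 20: (29,0) -> (49,0) [heading=0, draw]
LT 180: heading 0 -> 180
PU: pen up
Final: pos=(49,0), heading=180, 2 segment(s) drawn

Start position: (0, 0)
Final position: (49, 0)
Distance = 49; >= 1e-6 -> NOT closed

Answer: no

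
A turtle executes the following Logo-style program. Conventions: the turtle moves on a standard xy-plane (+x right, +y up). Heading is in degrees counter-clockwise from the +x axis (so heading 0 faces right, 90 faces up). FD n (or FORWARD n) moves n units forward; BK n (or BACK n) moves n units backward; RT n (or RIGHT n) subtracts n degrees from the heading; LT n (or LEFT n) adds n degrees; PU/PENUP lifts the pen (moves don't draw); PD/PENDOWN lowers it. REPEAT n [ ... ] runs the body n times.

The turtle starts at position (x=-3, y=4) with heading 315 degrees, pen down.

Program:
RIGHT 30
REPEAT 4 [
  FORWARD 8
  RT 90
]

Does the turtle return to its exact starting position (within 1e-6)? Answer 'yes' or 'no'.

Executing turtle program step by step:
Start: pos=(-3,4), heading=315, pen down
RT 30: heading 315 -> 285
REPEAT 4 [
  -- iteration 1/4 --
  FD 8: (-3,4) -> (-0.929,-3.727) [heading=285, draw]
  RT 90: heading 285 -> 195
  -- iteration 2/4 --
  FD 8: (-0.929,-3.727) -> (-8.657,-5.798) [heading=195, draw]
  RT 90: heading 195 -> 105
  -- iteration 3/4 --
  FD 8: (-8.657,-5.798) -> (-10.727,1.929) [heading=105, draw]
  RT 90: heading 105 -> 15
  -- iteration 4/4 --
  FD 8: (-10.727,1.929) -> (-3,4) [heading=15, draw]
  RT 90: heading 15 -> 285
]
Final: pos=(-3,4), heading=285, 4 segment(s) drawn

Start position: (-3, 4)
Final position: (-3, 4)
Distance = 0; < 1e-6 -> CLOSED

Answer: yes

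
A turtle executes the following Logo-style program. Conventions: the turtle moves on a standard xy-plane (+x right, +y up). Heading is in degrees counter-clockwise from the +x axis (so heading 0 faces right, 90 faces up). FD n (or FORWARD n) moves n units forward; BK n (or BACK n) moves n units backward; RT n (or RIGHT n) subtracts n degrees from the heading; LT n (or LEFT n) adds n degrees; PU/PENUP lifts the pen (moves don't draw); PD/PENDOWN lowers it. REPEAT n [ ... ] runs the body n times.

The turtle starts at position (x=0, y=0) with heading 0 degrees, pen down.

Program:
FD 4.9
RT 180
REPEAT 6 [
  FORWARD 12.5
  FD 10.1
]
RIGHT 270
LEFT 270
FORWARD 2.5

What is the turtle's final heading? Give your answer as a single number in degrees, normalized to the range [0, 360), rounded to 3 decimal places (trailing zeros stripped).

Answer: 180

Derivation:
Executing turtle program step by step:
Start: pos=(0,0), heading=0, pen down
FD 4.9: (0,0) -> (4.9,0) [heading=0, draw]
RT 180: heading 0 -> 180
REPEAT 6 [
  -- iteration 1/6 --
  FD 12.5: (4.9,0) -> (-7.6,0) [heading=180, draw]
  FD 10.1: (-7.6,0) -> (-17.7,0) [heading=180, draw]
  -- iteration 2/6 --
  FD 12.5: (-17.7,0) -> (-30.2,0) [heading=180, draw]
  FD 10.1: (-30.2,0) -> (-40.3,0) [heading=180, draw]
  -- iteration 3/6 --
  FD 12.5: (-40.3,0) -> (-52.8,0) [heading=180, draw]
  FD 10.1: (-52.8,0) -> (-62.9,0) [heading=180, draw]
  -- iteration 4/6 --
  FD 12.5: (-62.9,0) -> (-75.4,0) [heading=180, draw]
  FD 10.1: (-75.4,0) -> (-85.5,0) [heading=180, draw]
  -- iteration 5/6 --
  FD 12.5: (-85.5,0) -> (-98,0) [heading=180, draw]
  FD 10.1: (-98,0) -> (-108.1,0) [heading=180, draw]
  -- iteration 6/6 --
  FD 12.5: (-108.1,0) -> (-120.6,0) [heading=180, draw]
  FD 10.1: (-120.6,0) -> (-130.7,0) [heading=180, draw]
]
RT 270: heading 180 -> 270
LT 270: heading 270 -> 180
FD 2.5: (-130.7,0) -> (-133.2,0) [heading=180, draw]
Final: pos=(-133.2,0), heading=180, 14 segment(s) drawn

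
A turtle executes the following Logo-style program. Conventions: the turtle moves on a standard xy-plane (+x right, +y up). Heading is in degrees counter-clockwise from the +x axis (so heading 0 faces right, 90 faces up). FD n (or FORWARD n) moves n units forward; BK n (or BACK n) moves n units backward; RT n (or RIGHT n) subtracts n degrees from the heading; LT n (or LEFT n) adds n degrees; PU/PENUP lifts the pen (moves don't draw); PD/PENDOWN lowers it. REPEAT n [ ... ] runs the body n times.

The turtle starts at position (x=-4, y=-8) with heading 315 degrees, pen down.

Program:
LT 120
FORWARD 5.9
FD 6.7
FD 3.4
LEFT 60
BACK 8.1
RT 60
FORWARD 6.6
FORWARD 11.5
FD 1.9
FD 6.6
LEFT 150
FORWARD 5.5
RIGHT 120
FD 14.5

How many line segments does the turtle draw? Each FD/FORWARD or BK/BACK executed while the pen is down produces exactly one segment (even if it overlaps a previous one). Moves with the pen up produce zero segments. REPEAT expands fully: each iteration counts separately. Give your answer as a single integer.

Executing turtle program step by step:
Start: pos=(-4,-8), heading=315, pen down
LT 120: heading 315 -> 75
FD 5.9: (-4,-8) -> (-2.473,-2.301) [heading=75, draw]
FD 6.7: (-2.473,-2.301) -> (-0.739,4.171) [heading=75, draw]
FD 3.4: (-0.739,4.171) -> (0.141,7.455) [heading=75, draw]
LT 60: heading 75 -> 135
BK 8.1: (0.141,7.455) -> (5.869,1.727) [heading=135, draw]
RT 60: heading 135 -> 75
FD 6.6: (5.869,1.727) -> (7.577,8.102) [heading=75, draw]
FD 11.5: (7.577,8.102) -> (10.553,19.211) [heading=75, draw]
FD 1.9: (10.553,19.211) -> (11.045,21.046) [heading=75, draw]
FD 6.6: (11.045,21.046) -> (12.753,27.421) [heading=75, draw]
LT 150: heading 75 -> 225
FD 5.5: (12.753,27.421) -> (8.864,23.532) [heading=225, draw]
RT 120: heading 225 -> 105
FD 14.5: (8.864,23.532) -> (5.111,37.538) [heading=105, draw]
Final: pos=(5.111,37.538), heading=105, 10 segment(s) drawn
Segments drawn: 10

Answer: 10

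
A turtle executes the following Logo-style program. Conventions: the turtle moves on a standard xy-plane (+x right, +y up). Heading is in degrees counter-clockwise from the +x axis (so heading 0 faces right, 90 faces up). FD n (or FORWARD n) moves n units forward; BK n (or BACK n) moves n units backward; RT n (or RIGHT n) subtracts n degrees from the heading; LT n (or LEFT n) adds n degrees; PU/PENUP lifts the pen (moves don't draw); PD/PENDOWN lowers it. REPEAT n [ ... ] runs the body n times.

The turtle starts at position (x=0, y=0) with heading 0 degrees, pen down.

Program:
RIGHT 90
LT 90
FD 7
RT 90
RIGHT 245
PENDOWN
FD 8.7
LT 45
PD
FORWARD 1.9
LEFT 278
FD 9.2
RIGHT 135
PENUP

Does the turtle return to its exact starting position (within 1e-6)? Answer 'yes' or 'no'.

Answer: no

Derivation:
Executing turtle program step by step:
Start: pos=(0,0), heading=0, pen down
RT 90: heading 0 -> 270
LT 90: heading 270 -> 0
FD 7: (0,0) -> (7,0) [heading=0, draw]
RT 90: heading 0 -> 270
RT 245: heading 270 -> 25
PD: pen down
FD 8.7: (7,0) -> (14.885,3.677) [heading=25, draw]
LT 45: heading 25 -> 70
PD: pen down
FD 1.9: (14.885,3.677) -> (15.535,5.462) [heading=70, draw]
LT 278: heading 70 -> 348
FD 9.2: (15.535,5.462) -> (24.534,3.549) [heading=348, draw]
RT 135: heading 348 -> 213
PU: pen up
Final: pos=(24.534,3.549), heading=213, 4 segment(s) drawn

Start position: (0, 0)
Final position: (24.534, 3.549)
Distance = 24.789; >= 1e-6 -> NOT closed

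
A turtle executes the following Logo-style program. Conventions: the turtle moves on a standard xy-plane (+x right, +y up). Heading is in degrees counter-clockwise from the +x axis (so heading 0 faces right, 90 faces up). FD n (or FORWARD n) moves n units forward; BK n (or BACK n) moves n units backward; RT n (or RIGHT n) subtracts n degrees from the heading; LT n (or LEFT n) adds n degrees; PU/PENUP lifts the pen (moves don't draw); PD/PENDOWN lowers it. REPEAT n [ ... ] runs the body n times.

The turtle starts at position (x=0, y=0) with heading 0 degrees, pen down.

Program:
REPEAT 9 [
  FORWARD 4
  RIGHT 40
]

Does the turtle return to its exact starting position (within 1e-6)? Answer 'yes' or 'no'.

Answer: yes

Derivation:
Executing turtle program step by step:
Start: pos=(0,0), heading=0, pen down
REPEAT 9 [
  -- iteration 1/9 --
  FD 4: (0,0) -> (4,0) [heading=0, draw]
  RT 40: heading 0 -> 320
  -- iteration 2/9 --
  FD 4: (4,0) -> (7.064,-2.571) [heading=320, draw]
  RT 40: heading 320 -> 280
  -- iteration 3/9 --
  FD 4: (7.064,-2.571) -> (7.759,-6.51) [heading=280, draw]
  RT 40: heading 280 -> 240
  -- iteration 4/9 --
  FD 4: (7.759,-6.51) -> (5.759,-9.974) [heading=240, draw]
  RT 40: heading 240 -> 200
  -- iteration 5/9 --
  FD 4: (5.759,-9.974) -> (2,-11.343) [heading=200, draw]
  RT 40: heading 200 -> 160
  -- iteration 6/9 --
  FD 4: (2,-11.343) -> (-1.759,-9.974) [heading=160, draw]
  RT 40: heading 160 -> 120
  -- iteration 7/9 --
  FD 4: (-1.759,-9.974) -> (-3.759,-6.51) [heading=120, draw]
  RT 40: heading 120 -> 80
  -- iteration 8/9 --
  FD 4: (-3.759,-6.51) -> (-3.064,-2.571) [heading=80, draw]
  RT 40: heading 80 -> 40
  -- iteration 9/9 --
  FD 4: (-3.064,-2.571) -> (0,0) [heading=40, draw]
  RT 40: heading 40 -> 0
]
Final: pos=(0,0), heading=0, 9 segment(s) drawn

Start position: (0, 0)
Final position: (0, 0)
Distance = 0; < 1e-6 -> CLOSED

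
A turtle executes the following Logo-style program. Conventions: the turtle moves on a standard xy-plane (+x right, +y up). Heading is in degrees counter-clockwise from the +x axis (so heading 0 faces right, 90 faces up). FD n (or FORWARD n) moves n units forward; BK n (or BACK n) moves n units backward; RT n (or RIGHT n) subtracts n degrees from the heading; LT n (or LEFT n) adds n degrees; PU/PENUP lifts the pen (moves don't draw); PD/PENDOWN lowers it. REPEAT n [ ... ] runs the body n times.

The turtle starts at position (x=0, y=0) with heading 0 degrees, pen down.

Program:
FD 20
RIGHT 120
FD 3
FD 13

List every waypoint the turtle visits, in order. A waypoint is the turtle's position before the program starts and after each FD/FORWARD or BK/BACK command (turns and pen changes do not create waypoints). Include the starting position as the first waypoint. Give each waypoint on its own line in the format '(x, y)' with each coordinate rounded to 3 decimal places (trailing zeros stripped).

Executing turtle program step by step:
Start: pos=(0,0), heading=0, pen down
FD 20: (0,0) -> (20,0) [heading=0, draw]
RT 120: heading 0 -> 240
FD 3: (20,0) -> (18.5,-2.598) [heading=240, draw]
FD 13: (18.5,-2.598) -> (12,-13.856) [heading=240, draw]
Final: pos=(12,-13.856), heading=240, 3 segment(s) drawn
Waypoints (4 total):
(0, 0)
(20, 0)
(18.5, -2.598)
(12, -13.856)

Answer: (0, 0)
(20, 0)
(18.5, -2.598)
(12, -13.856)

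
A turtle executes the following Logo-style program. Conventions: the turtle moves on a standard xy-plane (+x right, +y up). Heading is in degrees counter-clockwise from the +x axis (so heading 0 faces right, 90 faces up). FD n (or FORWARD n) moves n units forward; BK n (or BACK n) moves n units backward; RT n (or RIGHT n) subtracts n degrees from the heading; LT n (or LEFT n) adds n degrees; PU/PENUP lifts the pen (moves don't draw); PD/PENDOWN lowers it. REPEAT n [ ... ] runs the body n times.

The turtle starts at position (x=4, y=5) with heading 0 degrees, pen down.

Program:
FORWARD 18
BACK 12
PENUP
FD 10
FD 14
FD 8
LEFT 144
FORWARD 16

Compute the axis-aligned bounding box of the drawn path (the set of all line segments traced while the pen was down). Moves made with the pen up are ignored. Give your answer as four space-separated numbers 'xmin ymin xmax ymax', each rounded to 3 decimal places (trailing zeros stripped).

Executing turtle program step by step:
Start: pos=(4,5), heading=0, pen down
FD 18: (4,5) -> (22,5) [heading=0, draw]
BK 12: (22,5) -> (10,5) [heading=0, draw]
PU: pen up
FD 10: (10,5) -> (20,5) [heading=0, move]
FD 14: (20,5) -> (34,5) [heading=0, move]
FD 8: (34,5) -> (42,5) [heading=0, move]
LT 144: heading 0 -> 144
FD 16: (42,5) -> (29.056,14.405) [heading=144, move]
Final: pos=(29.056,14.405), heading=144, 2 segment(s) drawn

Segment endpoints: x in {4, 10, 22}, y in {5}
xmin=4, ymin=5, xmax=22, ymax=5

Answer: 4 5 22 5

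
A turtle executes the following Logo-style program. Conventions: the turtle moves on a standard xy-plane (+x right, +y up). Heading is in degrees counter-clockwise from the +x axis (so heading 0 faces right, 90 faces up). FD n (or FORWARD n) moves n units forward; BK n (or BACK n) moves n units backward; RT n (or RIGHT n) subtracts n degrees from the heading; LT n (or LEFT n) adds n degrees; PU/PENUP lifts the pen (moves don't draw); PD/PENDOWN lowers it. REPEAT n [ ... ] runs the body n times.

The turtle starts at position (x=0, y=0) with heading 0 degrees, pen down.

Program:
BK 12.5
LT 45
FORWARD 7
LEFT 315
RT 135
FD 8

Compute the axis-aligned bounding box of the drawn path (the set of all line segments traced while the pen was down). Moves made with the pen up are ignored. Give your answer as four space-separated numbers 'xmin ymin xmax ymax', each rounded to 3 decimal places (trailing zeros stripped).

Executing turtle program step by step:
Start: pos=(0,0), heading=0, pen down
BK 12.5: (0,0) -> (-12.5,0) [heading=0, draw]
LT 45: heading 0 -> 45
FD 7: (-12.5,0) -> (-7.55,4.95) [heading=45, draw]
LT 315: heading 45 -> 0
RT 135: heading 0 -> 225
FD 8: (-7.55,4.95) -> (-13.207,-0.707) [heading=225, draw]
Final: pos=(-13.207,-0.707), heading=225, 3 segment(s) drawn

Segment endpoints: x in {-13.207, -12.5, -7.55, 0}, y in {-0.707, 0, 4.95}
xmin=-13.207, ymin=-0.707, xmax=0, ymax=4.95

Answer: -13.207 -0.707 0 4.95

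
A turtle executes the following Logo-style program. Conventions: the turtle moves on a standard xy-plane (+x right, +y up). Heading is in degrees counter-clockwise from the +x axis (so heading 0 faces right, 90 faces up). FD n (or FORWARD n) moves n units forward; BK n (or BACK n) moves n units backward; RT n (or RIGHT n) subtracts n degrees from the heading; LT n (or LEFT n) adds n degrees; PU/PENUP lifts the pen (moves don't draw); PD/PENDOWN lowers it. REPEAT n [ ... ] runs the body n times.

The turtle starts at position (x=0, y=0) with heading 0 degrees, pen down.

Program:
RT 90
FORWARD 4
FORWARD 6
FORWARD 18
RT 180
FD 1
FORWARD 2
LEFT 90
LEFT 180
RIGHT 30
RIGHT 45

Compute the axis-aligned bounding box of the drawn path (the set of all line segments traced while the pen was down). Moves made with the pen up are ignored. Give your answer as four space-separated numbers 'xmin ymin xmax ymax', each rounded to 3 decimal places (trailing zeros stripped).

Answer: 0 -28 0 0

Derivation:
Executing turtle program step by step:
Start: pos=(0,0), heading=0, pen down
RT 90: heading 0 -> 270
FD 4: (0,0) -> (0,-4) [heading=270, draw]
FD 6: (0,-4) -> (0,-10) [heading=270, draw]
FD 18: (0,-10) -> (0,-28) [heading=270, draw]
RT 180: heading 270 -> 90
FD 1: (0,-28) -> (0,-27) [heading=90, draw]
FD 2: (0,-27) -> (0,-25) [heading=90, draw]
LT 90: heading 90 -> 180
LT 180: heading 180 -> 0
RT 30: heading 0 -> 330
RT 45: heading 330 -> 285
Final: pos=(0,-25), heading=285, 5 segment(s) drawn

Segment endpoints: x in {0, 0, 0, 0, 0, 0}, y in {-28, -27, -25, -10, -4, 0}
xmin=0, ymin=-28, xmax=0, ymax=0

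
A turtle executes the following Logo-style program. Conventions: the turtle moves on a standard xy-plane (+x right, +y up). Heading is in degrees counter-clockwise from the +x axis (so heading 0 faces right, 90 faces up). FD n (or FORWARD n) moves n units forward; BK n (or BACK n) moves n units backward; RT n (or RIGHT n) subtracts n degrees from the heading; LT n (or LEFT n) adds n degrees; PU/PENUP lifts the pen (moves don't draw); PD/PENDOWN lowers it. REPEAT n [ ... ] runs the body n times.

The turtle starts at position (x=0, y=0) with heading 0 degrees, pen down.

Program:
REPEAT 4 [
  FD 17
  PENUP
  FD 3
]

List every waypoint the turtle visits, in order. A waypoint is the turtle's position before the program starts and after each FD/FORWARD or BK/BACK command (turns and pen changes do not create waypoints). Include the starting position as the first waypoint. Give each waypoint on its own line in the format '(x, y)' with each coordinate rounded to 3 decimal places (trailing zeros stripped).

Executing turtle program step by step:
Start: pos=(0,0), heading=0, pen down
REPEAT 4 [
  -- iteration 1/4 --
  FD 17: (0,0) -> (17,0) [heading=0, draw]
  PU: pen up
  FD 3: (17,0) -> (20,0) [heading=0, move]
  -- iteration 2/4 --
  FD 17: (20,0) -> (37,0) [heading=0, move]
  PU: pen up
  FD 3: (37,0) -> (40,0) [heading=0, move]
  -- iteration 3/4 --
  FD 17: (40,0) -> (57,0) [heading=0, move]
  PU: pen up
  FD 3: (57,0) -> (60,0) [heading=0, move]
  -- iteration 4/4 --
  FD 17: (60,0) -> (77,0) [heading=0, move]
  PU: pen up
  FD 3: (77,0) -> (80,0) [heading=0, move]
]
Final: pos=(80,0), heading=0, 1 segment(s) drawn
Waypoints (9 total):
(0, 0)
(17, 0)
(20, 0)
(37, 0)
(40, 0)
(57, 0)
(60, 0)
(77, 0)
(80, 0)

Answer: (0, 0)
(17, 0)
(20, 0)
(37, 0)
(40, 0)
(57, 0)
(60, 0)
(77, 0)
(80, 0)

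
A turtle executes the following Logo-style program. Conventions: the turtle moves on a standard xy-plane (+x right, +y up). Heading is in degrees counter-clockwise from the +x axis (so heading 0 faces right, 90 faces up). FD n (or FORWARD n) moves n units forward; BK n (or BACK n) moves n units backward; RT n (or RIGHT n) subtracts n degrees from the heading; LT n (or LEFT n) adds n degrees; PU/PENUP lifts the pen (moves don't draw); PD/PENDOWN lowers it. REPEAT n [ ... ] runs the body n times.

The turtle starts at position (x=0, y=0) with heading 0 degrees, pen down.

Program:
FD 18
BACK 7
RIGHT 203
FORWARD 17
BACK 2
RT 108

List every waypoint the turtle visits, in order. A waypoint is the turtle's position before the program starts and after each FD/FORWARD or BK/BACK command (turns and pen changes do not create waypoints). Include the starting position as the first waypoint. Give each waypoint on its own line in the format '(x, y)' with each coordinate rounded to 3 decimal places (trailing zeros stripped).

Executing turtle program step by step:
Start: pos=(0,0), heading=0, pen down
FD 18: (0,0) -> (18,0) [heading=0, draw]
BK 7: (18,0) -> (11,0) [heading=0, draw]
RT 203: heading 0 -> 157
FD 17: (11,0) -> (-4.649,6.642) [heading=157, draw]
BK 2: (-4.649,6.642) -> (-2.808,5.861) [heading=157, draw]
RT 108: heading 157 -> 49
Final: pos=(-2.808,5.861), heading=49, 4 segment(s) drawn
Waypoints (5 total):
(0, 0)
(18, 0)
(11, 0)
(-4.649, 6.642)
(-2.808, 5.861)

Answer: (0, 0)
(18, 0)
(11, 0)
(-4.649, 6.642)
(-2.808, 5.861)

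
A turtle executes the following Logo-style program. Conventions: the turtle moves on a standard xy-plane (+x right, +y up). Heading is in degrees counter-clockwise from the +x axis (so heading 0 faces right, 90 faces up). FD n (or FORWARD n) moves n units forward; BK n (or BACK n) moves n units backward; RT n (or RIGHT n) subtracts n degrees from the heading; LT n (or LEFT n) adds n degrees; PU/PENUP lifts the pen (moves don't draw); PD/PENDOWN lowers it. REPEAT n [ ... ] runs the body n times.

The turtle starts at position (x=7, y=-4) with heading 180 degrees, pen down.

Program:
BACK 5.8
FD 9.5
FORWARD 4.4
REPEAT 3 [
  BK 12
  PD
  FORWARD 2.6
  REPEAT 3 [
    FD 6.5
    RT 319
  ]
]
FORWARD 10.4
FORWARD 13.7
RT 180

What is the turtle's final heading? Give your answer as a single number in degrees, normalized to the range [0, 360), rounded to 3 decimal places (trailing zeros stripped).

Executing turtle program step by step:
Start: pos=(7,-4), heading=180, pen down
BK 5.8: (7,-4) -> (12.8,-4) [heading=180, draw]
FD 9.5: (12.8,-4) -> (3.3,-4) [heading=180, draw]
FD 4.4: (3.3,-4) -> (-1.1,-4) [heading=180, draw]
REPEAT 3 [
  -- iteration 1/3 --
  BK 12: (-1.1,-4) -> (10.9,-4) [heading=180, draw]
  PD: pen down
  FD 2.6: (10.9,-4) -> (8.3,-4) [heading=180, draw]
  REPEAT 3 [
    -- iteration 1/3 --
    FD 6.5: (8.3,-4) -> (1.8,-4) [heading=180, draw]
    RT 319: heading 180 -> 221
    -- iteration 2/3 --
    FD 6.5: (1.8,-4) -> (-3.106,-8.264) [heading=221, draw]
    RT 319: heading 221 -> 262
    -- iteration 3/3 --
    FD 6.5: (-3.106,-8.264) -> (-4.01,-14.701) [heading=262, draw]
    RT 319: heading 262 -> 303
  ]
  -- iteration 2/3 --
  BK 12: (-4.01,-14.701) -> (-10.546,-4.637) [heading=303, draw]
  PD: pen down
  FD 2.6: (-10.546,-4.637) -> (-9.13,-6.818) [heading=303, draw]
  REPEAT 3 [
    -- iteration 1/3 --
    FD 6.5: (-9.13,-6.818) -> (-5.59,-12.269) [heading=303, draw]
    RT 319: heading 303 -> 344
    -- iteration 2/3 --
    FD 6.5: (-5.59,-12.269) -> (0.659,-14.061) [heading=344, draw]
    RT 319: heading 344 -> 25
    -- iteration 3/3 --
    FD 6.5: (0.659,-14.061) -> (6.55,-11.314) [heading=25, draw]
    RT 319: heading 25 -> 66
  ]
  -- iteration 3/3 --
  BK 12: (6.55,-11.314) -> (1.669,-22.276) [heading=66, draw]
  PD: pen down
  FD 2.6: (1.669,-22.276) -> (2.726,-19.901) [heading=66, draw]
  REPEAT 3 [
    -- iteration 1/3 --
    FD 6.5: (2.726,-19.901) -> (5.37,-13.963) [heading=66, draw]
    RT 319: heading 66 -> 107
    -- iteration 2/3 --
    FD 6.5: (5.37,-13.963) -> (3.47,-7.747) [heading=107, draw]
    RT 319: heading 107 -> 148
    -- iteration 3/3 --
    FD 6.5: (3.47,-7.747) -> (-2.043,-4.302) [heading=148, draw]
    RT 319: heading 148 -> 189
  ]
]
FD 10.4: (-2.043,-4.302) -> (-12.315,-5.929) [heading=189, draw]
FD 13.7: (-12.315,-5.929) -> (-25.846,-8.073) [heading=189, draw]
RT 180: heading 189 -> 9
Final: pos=(-25.846,-8.073), heading=9, 20 segment(s) drawn

Answer: 9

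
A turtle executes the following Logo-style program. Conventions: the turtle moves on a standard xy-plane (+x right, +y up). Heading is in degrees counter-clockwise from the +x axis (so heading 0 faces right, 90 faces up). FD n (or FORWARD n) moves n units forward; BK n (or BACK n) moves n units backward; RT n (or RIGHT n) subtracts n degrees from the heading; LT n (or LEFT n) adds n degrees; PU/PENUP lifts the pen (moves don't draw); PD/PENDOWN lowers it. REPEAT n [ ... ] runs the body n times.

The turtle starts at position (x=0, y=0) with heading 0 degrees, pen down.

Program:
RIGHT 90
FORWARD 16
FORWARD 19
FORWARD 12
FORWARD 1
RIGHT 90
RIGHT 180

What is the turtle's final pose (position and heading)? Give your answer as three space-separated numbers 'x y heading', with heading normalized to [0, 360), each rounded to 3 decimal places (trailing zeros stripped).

Answer: 0 -48 0

Derivation:
Executing turtle program step by step:
Start: pos=(0,0), heading=0, pen down
RT 90: heading 0 -> 270
FD 16: (0,0) -> (0,-16) [heading=270, draw]
FD 19: (0,-16) -> (0,-35) [heading=270, draw]
FD 12: (0,-35) -> (0,-47) [heading=270, draw]
FD 1: (0,-47) -> (0,-48) [heading=270, draw]
RT 90: heading 270 -> 180
RT 180: heading 180 -> 0
Final: pos=(0,-48), heading=0, 4 segment(s) drawn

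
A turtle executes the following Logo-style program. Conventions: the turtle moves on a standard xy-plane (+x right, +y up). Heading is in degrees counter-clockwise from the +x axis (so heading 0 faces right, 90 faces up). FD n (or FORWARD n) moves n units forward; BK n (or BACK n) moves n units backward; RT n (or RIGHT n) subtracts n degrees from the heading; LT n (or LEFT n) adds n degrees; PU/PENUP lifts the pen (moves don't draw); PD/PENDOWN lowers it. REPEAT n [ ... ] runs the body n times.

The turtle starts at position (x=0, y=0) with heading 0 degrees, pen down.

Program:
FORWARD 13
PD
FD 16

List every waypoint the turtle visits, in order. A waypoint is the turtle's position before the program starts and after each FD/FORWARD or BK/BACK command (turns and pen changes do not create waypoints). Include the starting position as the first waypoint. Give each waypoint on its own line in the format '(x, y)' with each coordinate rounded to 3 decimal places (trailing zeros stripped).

Answer: (0, 0)
(13, 0)
(29, 0)

Derivation:
Executing turtle program step by step:
Start: pos=(0,0), heading=0, pen down
FD 13: (0,0) -> (13,0) [heading=0, draw]
PD: pen down
FD 16: (13,0) -> (29,0) [heading=0, draw]
Final: pos=(29,0), heading=0, 2 segment(s) drawn
Waypoints (3 total):
(0, 0)
(13, 0)
(29, 0)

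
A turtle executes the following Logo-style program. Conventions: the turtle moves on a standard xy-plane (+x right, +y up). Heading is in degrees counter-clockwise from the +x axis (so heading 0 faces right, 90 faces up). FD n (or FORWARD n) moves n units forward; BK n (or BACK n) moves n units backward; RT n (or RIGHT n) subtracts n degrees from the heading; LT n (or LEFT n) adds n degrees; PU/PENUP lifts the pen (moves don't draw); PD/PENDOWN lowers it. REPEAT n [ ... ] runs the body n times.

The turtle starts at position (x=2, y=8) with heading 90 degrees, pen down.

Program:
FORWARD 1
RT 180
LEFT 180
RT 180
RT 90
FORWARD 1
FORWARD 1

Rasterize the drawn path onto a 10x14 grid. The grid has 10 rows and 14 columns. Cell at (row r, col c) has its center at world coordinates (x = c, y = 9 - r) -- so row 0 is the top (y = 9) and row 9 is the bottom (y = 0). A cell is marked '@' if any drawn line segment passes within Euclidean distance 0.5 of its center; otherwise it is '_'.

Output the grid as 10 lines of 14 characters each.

Segment 0: (2,8) -> (2,9)
Segment 1: (2,9) -> (1,9)
Segment 2: (1,9) -> (0,9)

Answer: @@@___________
__@___________
______________
______________
______________
______________
______________
______________
______________
______________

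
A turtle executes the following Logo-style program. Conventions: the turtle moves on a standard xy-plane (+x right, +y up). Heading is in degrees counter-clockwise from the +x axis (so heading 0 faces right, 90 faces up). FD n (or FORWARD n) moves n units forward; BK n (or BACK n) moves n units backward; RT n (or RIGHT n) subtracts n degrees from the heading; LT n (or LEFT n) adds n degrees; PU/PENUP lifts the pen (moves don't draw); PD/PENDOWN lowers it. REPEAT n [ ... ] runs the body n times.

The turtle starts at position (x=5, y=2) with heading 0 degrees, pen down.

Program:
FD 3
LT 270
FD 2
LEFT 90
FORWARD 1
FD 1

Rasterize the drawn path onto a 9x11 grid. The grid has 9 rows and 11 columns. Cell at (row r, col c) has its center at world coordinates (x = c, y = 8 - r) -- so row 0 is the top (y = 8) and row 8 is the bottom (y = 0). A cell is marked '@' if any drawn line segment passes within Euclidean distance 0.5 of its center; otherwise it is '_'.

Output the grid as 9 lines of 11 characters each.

Segment 0: (5,2) -> (8,2)
Segment 1: (8,2) -> (8,0)
Segment 2: (8,0) -> (9,-0)
Segment 3: (9,-0) -> (10,-0)

Answer: ___________
___________
___________
___________
___________
___________
_____@@@@__
________@__
________@@@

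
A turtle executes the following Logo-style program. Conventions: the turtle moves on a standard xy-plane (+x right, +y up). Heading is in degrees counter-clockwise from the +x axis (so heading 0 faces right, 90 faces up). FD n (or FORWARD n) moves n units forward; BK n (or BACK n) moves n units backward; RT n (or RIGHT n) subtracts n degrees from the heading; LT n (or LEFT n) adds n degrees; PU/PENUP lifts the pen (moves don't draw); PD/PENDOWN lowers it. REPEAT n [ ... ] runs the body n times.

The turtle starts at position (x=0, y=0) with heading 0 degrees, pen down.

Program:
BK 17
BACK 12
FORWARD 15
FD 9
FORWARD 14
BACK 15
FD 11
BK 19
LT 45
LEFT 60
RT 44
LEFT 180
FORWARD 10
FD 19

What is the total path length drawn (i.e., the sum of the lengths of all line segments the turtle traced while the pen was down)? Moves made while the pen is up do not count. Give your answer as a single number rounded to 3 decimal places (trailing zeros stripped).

Executing turtle program step by step:
Start: pos=(0,0), heading=0, pen down
BK 17: (0,0) -> (-17,0) [heading=0, draw]
BK 12: (-17,0) -> (-29,0) [heading=0, draw]
FD 15: (-29,0) -> (-14,0) [heading=0, draw]
FD 9: (-14,0) -> (-5,0) [heading=0, draw]
FD 14: (-5,0) -> (9,0) [heading=0, draw]
BK 15: (9,0) -> (-6,0) [heading=0, draw]
FD 11: (-6,0) -> (5,0) [heading=0, draw]
BK 19: (5,0) -> (-14,0) [heading=0, draw]
LT 45: heading 0 -> 45
LT 60: heading 45 -> 105
RT 44: heading 105 -> 61
LT 180: heading 61 -> 241
FD 10: (-14,0) -> (-18.848,-8.746) [heading=241, draw]
FD 19: (-18.848,-8.746) -> (-28.059,-25.364) [heading=241, draw]
Final: pos=(-28.059,-25.364), heading=241, 10 segment(s) drawn

Segment lengths:
  seg 1: (0,0) -> (-17,0), length = 17
  seg 2: (-17,0) -> (-29,0), length = 12
  seg 3: (-29,0) -> (-14,0), length = 15
  seg 4: (-14,0) -> (-5,0), length = 9
  seg 5: (-5,0) -> (9,0), length = 14
  seg 6: (9,0) -> (-6,0), length = 15
  seg 7: (-6,0) -> (5,0), length = 11
  seg 8: (5,0) -> (-14,0), length = 19
  seg 9: (-14,0) -> (-18.848,-8.746), length = 10
  seg 10: (-18.848,-8.746) -> (-28.059,-25.364), length = 19
Total = 141

Answer: 141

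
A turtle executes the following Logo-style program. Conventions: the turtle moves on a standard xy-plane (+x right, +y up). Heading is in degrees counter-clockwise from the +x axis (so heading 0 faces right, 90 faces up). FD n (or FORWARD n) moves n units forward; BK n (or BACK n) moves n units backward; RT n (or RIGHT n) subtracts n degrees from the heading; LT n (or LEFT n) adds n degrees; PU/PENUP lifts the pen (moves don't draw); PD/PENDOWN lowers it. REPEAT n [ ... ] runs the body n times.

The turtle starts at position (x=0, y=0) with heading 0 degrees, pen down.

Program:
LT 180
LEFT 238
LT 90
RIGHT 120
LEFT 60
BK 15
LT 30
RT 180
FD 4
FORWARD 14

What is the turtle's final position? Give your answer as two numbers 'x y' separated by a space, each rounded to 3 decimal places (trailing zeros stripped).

Answer: 7.927 -30.884

Derivation:
Executing turtle program step by step:
Start: pos=(0,0), heading=0, pen down
LT 180: heading 0 -> 180
LT 238: heading 180 -> 58
LT 90: heading 58 -> 148
RT 120: heading 148 -> 28
LT 60: heading 28 -> 88
BK 15: (0,0) -> (-0.523,-14.991) [heading=88, draw]
LT 30: heading 88 -> 118
RT 180: heading 118 -> 298
FD 4: (-0.523,-14.991) -> (1.354,-18.523) [heading=298, draw]
FD 14: (1.354,-18.523) -> (7.927,-30.884) [heading=298, draw]
Final: pos=(7.927,-30.884), heading=298, 3 segment(s) drawn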